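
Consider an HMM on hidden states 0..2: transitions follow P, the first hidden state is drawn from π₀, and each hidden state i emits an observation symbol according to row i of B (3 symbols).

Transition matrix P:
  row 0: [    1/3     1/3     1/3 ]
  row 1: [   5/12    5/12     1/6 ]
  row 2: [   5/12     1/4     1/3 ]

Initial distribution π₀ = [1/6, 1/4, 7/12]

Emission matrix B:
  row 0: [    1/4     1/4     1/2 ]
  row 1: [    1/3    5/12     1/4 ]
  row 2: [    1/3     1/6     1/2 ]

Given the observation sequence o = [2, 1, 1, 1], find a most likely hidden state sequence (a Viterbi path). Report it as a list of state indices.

t=0: δ = [8.333e-02, 6.250e-02, 2.917e-01]  (obs o_0=2)
t=1: δ = [3.038e-02, 3.038e-02, 1.620e-02]  ψ = [2, 2, 2]  (obs o_1=1)
t=2: δ = [3.165e-03, 5.275e-03, 1.688e-03]  ψ = [1, 1, 0]  (obs o_2=1)
t=3: δ = [5.494e-04, 9.157e-04, 1.758e-04]  ψ = [1, 1, 0]  (obs o_3=1)
backtrack: best end state = 1; path = [2, 1, 1, 1]

path = [2, 1, 1, 1]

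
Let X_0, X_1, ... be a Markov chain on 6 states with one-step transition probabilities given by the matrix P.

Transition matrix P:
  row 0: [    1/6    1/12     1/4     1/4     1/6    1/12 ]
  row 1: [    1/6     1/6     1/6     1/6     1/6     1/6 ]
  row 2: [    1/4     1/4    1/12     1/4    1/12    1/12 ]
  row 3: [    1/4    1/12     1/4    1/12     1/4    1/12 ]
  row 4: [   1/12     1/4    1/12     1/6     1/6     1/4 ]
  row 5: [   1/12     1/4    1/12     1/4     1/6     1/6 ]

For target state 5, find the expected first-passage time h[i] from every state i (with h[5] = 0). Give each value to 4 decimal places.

h = [8.0573, 7.3342, 8.0579, 7.9534, 6.6025, 0.0000]

First-step conditioning: h[5] = 0; for i ≠ 5, h[i] = 1 + Σ_k P[i][k]·h[k].
  h[0] = 1 + 1/6·h[0] + 1/12·h[1] + 1/4·h[2] + 1/4·h[3] + 1/6·h[4]
  h[1] = 1 + 1/6·h[0] + 1/6·h[1] + 1/6·h[2] + 1/6·h[3] + 1/6·h[4]
  h[2] = 1 + 1/4·h[0] + 1/4·h[1] + 1/12·h[2] + 1/4·h[3] + 1/12·h[4]
  h[3] = 1 + 1/4·h[0] + 1/12·h[1] + 1/4·h[2] + 1/12·h[3] + 1/4·h[4]
  h[4] = 1 + 1/12·h[0] + 1/4·h[1] + 1/12·h[2] + 1/6·h[3] + 1/6·h[4]
Solving the 5×5 linear system over states ≠ 5 gives exactly h = [19539/2425, 35571/4850, 39081/4850, 19287/2425, 16011/2425, 0] (h[5] = 0 is the target).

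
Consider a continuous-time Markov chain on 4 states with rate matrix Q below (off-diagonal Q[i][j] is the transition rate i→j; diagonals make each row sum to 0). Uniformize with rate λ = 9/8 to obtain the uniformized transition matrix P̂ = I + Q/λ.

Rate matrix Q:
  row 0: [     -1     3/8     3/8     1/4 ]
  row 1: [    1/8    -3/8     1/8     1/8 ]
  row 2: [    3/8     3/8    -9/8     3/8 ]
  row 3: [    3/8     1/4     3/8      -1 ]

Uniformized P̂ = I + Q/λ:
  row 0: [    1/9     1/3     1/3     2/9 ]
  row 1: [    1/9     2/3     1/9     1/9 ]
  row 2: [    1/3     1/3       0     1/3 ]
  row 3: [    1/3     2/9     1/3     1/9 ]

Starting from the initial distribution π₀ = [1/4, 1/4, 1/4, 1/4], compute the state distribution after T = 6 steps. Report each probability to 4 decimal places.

π = [0.1872, 0.4711, 0.1716, 0.1701]

t=0: π = [0.2500, 0.2500, 0.2500, 0.2500]
t=1: π = [0.2222, 0.3889, 0.1944, 0.1944]
t=2: π = [0.1975, 0.4414, 0.1821, 0.1790]
t=3: π = [0.1914, 0.4606, 0.1746, 0.1735]
t=4: π = [0.1885, 0.4676, 0.1728, 0.1712]
t=5: π = [0.1875, 0.4702, 0.1718, 0.1705]
t=6: π = [0.1872, 0.4711, 0.1716, 0.1701]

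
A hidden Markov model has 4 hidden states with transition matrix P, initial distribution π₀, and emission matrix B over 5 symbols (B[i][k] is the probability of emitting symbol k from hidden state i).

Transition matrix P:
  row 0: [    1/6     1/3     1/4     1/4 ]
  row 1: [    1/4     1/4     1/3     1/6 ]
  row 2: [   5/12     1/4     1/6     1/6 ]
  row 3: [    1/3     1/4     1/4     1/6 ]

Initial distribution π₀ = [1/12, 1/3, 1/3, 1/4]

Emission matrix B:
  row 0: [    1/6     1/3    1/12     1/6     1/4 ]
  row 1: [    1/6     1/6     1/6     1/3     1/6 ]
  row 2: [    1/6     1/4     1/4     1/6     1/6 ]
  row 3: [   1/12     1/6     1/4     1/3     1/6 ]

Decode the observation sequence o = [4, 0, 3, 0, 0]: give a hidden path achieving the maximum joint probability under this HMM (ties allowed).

path = [2, 0, 1, 2, 0]

t=0: δ = [2.083e-02, 5.556e-02, 5.556e-02, 4.167e-02]  (obs o_0=4)
t=1: δ = [3.858e-03, 2.315e-03, 3.086e-03, 7.716e-04]  ψ = [2, 1, 1, 1]  (obs o_1=0)
t=2: δ = [2.143e-04, 4.287e-04, 1.608e-04, 3.215e-04]  ψ = [2, 0, 0, 0]  (obs o_2=3)
t=3: δ = [1.786e-05, 1.786e-05, 2.381e-05, 5.954e-06]  ψ = [1, 1, 1, 1]  (obs o_3=0)
t=4: δ = [1.654e-06, 9.923e-07, 9.923e-07, 3.721e-07]  ψ = [2, 0, 1, 0]  (obs o_4=0)
backtrack: best end state = 0; path = [2, 0, 1, 2, 0]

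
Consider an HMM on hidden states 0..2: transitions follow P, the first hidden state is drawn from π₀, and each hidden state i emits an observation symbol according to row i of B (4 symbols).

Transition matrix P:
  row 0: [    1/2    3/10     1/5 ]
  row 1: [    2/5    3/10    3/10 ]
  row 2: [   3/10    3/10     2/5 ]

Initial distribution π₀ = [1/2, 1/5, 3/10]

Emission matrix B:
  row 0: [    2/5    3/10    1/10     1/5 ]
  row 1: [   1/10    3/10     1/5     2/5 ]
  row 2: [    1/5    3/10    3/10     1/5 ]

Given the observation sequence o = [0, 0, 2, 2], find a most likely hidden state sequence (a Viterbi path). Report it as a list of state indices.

t=0: δ = [2.000e-01, 2.000e-02, 6.000e-02]  (obs o_0=0)
t=1: δ = [4.000e-02, 6.000e-03, 8.000e-03]  ψ = [0, 0, 0]  (obs o_1=0)
t=2: δ = [2.000e-03, 2.400e-03, 2.400e-03]  ψ = [0, 0, 0]  (obs o_2=2)
t=3: δ = [1.000e-04, 1.440e-04, 2.880e-04]  ψ = [0, 1, 2]  (obs o_3=2)
backtrack: best end state = 2; path = [0, 0, 2, 2]

path = [0, 0, 2, 2]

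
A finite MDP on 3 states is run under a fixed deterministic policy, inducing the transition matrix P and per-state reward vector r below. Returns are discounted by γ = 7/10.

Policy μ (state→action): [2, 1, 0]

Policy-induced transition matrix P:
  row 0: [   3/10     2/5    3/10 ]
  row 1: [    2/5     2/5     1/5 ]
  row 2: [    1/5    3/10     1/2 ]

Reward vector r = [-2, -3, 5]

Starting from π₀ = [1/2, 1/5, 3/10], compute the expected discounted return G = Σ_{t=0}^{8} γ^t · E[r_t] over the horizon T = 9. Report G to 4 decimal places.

t=0: π = [0.5000, 0.2000, 0.3000], E[r] = -0.1000, γ^t·E[r] = -0.100000, running G = -0.100000
t=1: π = [0.2900, 0.3700, 0.3400], E[r] = 0.0100, γ^t·E[r] = 0.007000, running G = -0.093000
t=2: π = [0.3030, 0.3660, 0.3310], E[r] = -0.0490, γ^t·E[r] = -0.024010, running G = -0.117010
t=3: π = [0.3035, 0.3669, 0.3296], E[r] = -0.0597, γ^t·E[r] = -0.020477, running G = -0.137487
t=4: π = [0.3037, 0.3670, 0.3292], E[r] = -0.0624, γ^t·E[r] = -0.014989, running G = -0.152477
t=5: π = [0.3038, 0.3671, 0.3291], E[r] = -0.0631, γ^t·E[r] = -0.010602, running G = -0.163079
t=6: π = [0.3038, 0.3671, 0.3291], E[r] = -0.0632, γ^t·E[r] = -0.007440, running G = -0.170519
t=7: π = [0.3038, 0.3671, 0.3291], E[r] = -0.0633, γ^t·E[r] = -0.005211, running G = -0.175730
t=8: π = [0.3038, 0.3671, 0.3291], E[r] = -0.0633, γ^t·E[r] = -0.003648, running G = -0.179379

G = -0.1794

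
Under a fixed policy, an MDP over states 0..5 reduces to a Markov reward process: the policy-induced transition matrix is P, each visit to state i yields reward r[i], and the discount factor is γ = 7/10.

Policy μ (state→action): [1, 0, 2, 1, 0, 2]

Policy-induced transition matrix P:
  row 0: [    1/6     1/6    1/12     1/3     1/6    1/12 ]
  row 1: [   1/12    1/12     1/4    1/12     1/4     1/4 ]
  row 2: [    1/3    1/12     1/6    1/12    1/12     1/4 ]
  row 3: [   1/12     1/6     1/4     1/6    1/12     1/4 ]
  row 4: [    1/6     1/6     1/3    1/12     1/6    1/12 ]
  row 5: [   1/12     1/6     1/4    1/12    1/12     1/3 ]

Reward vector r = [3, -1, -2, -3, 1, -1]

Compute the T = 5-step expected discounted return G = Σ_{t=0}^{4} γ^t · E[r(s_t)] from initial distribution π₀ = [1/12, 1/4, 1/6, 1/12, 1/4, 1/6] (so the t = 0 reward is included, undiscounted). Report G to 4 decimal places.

t=0: π = [0.0833, 0.2500, 0.1667, 0.0833, 0.2500, 0.1667], E[r] = -0.5000, γ^t·E[r] = -0.500000, running G = -0.500000
t=1: π = [0.1528, 0.1319, 0.2431, 0.1111, 0.1528, 0.2083], E[r] = -0.5486, γ^t·E[r] = -0.384028, running G = -0.884028
t=2: π = [0.1696, 0.1354, 0.2170, 0.1308, 0.1308, 0.2164], E[r] = -0.5388, γ^t·E[r] = -0.263999, running G = -1.148027
t=3: π = [0.1626, 0.1373, 0.2146, 0.1366, 0.1309, 0.2180], E[r] = -0.5755, γ^t·E[r] = -0.197387, running G = -1.345414
t=4: π = [0.1614, 0.1373, 0.2159, 0.1354, 0.1307, 0.2192], E[r] = -0.5796, γ^t·E[r] = -0.139157, running G = -1.484571

G = -1.4846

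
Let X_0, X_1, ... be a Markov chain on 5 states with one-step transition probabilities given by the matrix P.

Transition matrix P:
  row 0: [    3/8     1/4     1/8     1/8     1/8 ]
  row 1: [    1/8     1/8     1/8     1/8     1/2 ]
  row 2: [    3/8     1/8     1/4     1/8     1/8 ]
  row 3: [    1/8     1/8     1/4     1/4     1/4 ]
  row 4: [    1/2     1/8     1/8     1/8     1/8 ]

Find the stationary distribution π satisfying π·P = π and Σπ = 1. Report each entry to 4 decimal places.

Balance equations π_j = Σ_i π_i·P[i][j]:
  π_0 = 3/8·π_0 + 1/8·π_1 + 3/8·π_2 + 1/8·π_3 + 1/2·π_4
  π_1 = 1/4·π_0 + 1/8·π_1 + 1/8·π_2 + 1/8·π_3 + 1/8·π_4
  π_2 = 1/8·π_0 + 1/8·π_1 + 1/4·π_2 + 1/4·π_3 + 1/8·π_4
  π_3 = 1/8·π_0 + 1/8·π_1 + 1/8·π_2 + 1/4·π_3 + 1/8·π_4
  normalize: π_0 + π_1 + π_2 + π_3 + π_4 = 1
Solving the linear system gives exactly π = [1189/3675, 608/3675, 8/49, 1/7, 251/1225].

π = [0.3235, 0.1654, 0.1633, 0.1429, 0.2049]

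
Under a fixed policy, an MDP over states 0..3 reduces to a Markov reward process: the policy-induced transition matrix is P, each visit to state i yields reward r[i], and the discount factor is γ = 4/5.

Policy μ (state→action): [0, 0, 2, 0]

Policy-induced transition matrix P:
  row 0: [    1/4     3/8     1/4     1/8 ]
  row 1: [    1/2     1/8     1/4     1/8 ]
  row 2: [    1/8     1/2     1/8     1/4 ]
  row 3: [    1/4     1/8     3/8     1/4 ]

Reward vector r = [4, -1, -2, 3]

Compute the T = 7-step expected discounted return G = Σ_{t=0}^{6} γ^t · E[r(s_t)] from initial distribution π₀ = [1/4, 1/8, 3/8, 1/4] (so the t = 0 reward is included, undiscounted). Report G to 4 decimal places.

G = 3.4993

t=0: π = [0.2500, 0.1250, 0.3750, 0.2500], E[r] = 0.8750, γ^t·E[r] = 0.875000, running G = 0.875000
t=1: π = [0.2344, 0.3281, 0.2344, 0.2031], E[r] = 0.7500, γ^t·E[r] = 0.600000, running G = 1.475000
t=2: π = [0.3027, 0.2715, 0.2461, 0.1797], E[r] = 0.9863, γ^t·E[r] = 0.631250, running G = 2.106250
t=3: π = [0.2871, 0.2930, 0.2417, 0.1782], E[r] = 0.9067, γ^t·E[r] = 0.464250, running G = 2.570500
t=4: π = [0.2930, 0.2874, 0.2421, 0.1775], E[r] = 0.9330, γ^t·E[r] = 0.382175, running G = 2.952675
t=5: π = [0.2916, 0.2890, 0.2419, 0.1774], E[r] = 0.9258, γ^t·E[r] = 0.303375, running G = 3.256050
t=6: π = [0.2920, 0.2886, 0.2419, 0.1774], E[r] = 0.9278, γ^t·E[r] = 0.243226, running G = 3.499276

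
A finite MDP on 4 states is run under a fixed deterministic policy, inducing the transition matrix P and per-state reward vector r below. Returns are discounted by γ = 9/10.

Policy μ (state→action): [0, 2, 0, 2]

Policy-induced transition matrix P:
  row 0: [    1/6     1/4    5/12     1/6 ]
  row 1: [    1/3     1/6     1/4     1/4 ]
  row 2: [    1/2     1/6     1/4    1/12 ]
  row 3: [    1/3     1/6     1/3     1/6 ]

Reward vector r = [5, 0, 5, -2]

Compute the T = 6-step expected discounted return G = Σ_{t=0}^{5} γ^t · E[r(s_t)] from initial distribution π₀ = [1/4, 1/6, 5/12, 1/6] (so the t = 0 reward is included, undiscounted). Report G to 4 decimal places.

t=0: π = [0.2500, 0.1667, 0.4167, 0.1667], E[r] = 3.0000, γ^t·E[r] = 3.000000, running G = 3.000000
t=1: π = [0.3611, 0.1875, 0.3056, 0.1458], E[r] = 3.0417, γ^t·E[r] = 2.737500, running G = 5.737500
t=2: π = [0.3241, 0.1968, 0.3223, 0.1568], E[r] = 2.9184, γ^t·E[r] = 2.363906, running G = 8.101406
t=3: π = [0.3330, 0.1937, 0.3171, 0.1562], E[r] = 2.9382, γ^t·E[r] = 2.141965, running G = 10.243371
t=4: π = [0.3307, 0.1944, 0.3185, 0.1564], E[r] = 2.9332, γ^t·E[r] = 1.924486, running G = 12.167857
t=5: π = [0.3313, 0.1942, 0.3181, 0.1563], E[r] = 2.9346, γ^t·E[r] = 1.732860, running G = 13.900717

G = 13.9007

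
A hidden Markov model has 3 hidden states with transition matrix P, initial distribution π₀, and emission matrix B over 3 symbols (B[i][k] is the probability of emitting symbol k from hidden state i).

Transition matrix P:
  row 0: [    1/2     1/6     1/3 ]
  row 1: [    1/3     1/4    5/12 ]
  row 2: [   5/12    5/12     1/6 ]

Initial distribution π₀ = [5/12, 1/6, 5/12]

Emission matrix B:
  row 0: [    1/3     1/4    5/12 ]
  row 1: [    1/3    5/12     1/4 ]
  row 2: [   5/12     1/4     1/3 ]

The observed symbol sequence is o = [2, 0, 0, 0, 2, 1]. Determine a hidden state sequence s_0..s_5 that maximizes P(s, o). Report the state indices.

path = [0, 0, 0, 0, 0, 0]

t=0: δ = [1.736e-01, 4.167e-02, 1.389e-01]  (obs o_0=2)
t=1: δ = [2.894e-02, 1.929e-02, 2.411e-02]  ψ = [0, 2, 0]  (obs o_1=0)
t=2: δ = [4.823e-03, 3.349e-03, 4.019e-03]  ψ = [0, 2, 0]  (obs o_2=0)
t=3: δ = [8.038e-04, 5.582e-04, 6.698e-04]  ψ = [0, 2, 0]  (obs o_3=0)
t=4: δ = [1.674e-04, 6.977e-05, 8.931e-05]  ψ = [0, 2, 0]  (obs o_4=2)
t=5: δ = [2.093e-05, 1.550e-05, 1.395e-05]  ψ = [0, 2, 0]  (obs o_5=1)
backtrack: best end state = 0; path = [0, 0, 0, 0, 0, 0]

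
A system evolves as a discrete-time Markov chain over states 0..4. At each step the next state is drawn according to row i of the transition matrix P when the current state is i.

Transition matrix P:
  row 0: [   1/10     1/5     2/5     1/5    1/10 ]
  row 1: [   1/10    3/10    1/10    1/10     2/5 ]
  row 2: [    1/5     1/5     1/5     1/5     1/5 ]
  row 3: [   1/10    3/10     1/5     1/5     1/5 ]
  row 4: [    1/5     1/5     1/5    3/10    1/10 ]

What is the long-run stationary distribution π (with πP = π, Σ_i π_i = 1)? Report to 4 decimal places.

π = [0.1417, 0.2441, 0.2039, 0.1969, 0.2133]

Balance equations π_j = Σ_i π_i·P[i][j]:
  π_0 = 1/10·π_0 + 1/10·π_1 + 1/5·π_2 + 1/10·π_3 + 1/5·π_4
  π_1 = 1/5·π_0 + 3/10·π_1 + 1/5·π_2 + 3/10·π_3 + 1/5·π_4
  π_2 = 2/5·π_0 + 1/10·π_1 + 1/5·π_2 + 1/5·π_3 + 1/5·π_4
  π_3 = 1/5·π_0 + 1/10·π_1 + 1/5·π_2 + 1/5·π_3 + 3/10·π_4
  normalize: π_0 + π_1 + π_2 + π_3 + π_4 = 1
Solving the linear system gives exactly π = [1556/10979, 2680/10979, 2239/10979, 2162/10979, 2342/10979].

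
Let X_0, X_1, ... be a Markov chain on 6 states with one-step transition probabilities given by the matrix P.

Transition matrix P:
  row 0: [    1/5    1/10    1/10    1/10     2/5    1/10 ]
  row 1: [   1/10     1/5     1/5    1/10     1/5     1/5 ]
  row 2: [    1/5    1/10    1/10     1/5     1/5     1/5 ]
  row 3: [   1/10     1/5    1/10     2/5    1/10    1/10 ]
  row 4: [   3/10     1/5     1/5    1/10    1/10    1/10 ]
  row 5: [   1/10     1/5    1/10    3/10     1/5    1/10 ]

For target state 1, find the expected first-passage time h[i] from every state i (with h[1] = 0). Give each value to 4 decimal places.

First-step conditioning: h[1] = 0; for i ≠ 1, h[i] = 1 + Σ_k P[i][k]·h[k].
  h[0] = 1 + 1/5·h[0] + 1/10·h[2] + 1/10·h[3] + 2/5·h[4] + 1/10·h[5]
  h[2] = 1 + 1/5·h[0] + 1/10·h[2] + 1/5·h[3] + 1/5·h[4] + 1/5·h[5]
  h[3] = 1 + 1/10·h[0] + 1/10·h[2] + 2/5·h[3] + 1/10·h[4] + 1/10·h[5]
  h[4] = 1 + 3/10·h[0] + 1/5·h[2] + 1/10·h[3] + 1/10·h[4] + 1/10·h[5]
  h[5] = 1 + 1/10·h[0] + 1/10·h[2] + 3/10·h[3] + 1/5·h[4] + 1/10·h[5]
Solving the 5×5 linear system over states ≠ 1 gives exactly h = [92900/14231, 0, 13190/2033, 82710/14231, 85710/14231, 83010/14231] (h[1] = 0 is the target).

h = [6.5280, 0.0000, 6.4879, 5.8120, 6.0228, 5.8330]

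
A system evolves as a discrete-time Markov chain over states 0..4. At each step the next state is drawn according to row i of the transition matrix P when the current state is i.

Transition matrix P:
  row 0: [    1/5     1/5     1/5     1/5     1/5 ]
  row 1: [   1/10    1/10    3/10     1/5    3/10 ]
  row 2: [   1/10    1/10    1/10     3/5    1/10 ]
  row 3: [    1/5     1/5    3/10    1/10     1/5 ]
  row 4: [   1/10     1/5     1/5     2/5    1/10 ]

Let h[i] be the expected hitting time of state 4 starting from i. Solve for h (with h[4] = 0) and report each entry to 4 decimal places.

h = [5.1508, 4.7302, 5.6746, 5.1984, 0.0000]

First-step conditioning: h[4] = 0; for i ≠ 4, h[i] = 1 + Σ_k P[i][k]·h[k].
  h[0] = 1 + 1/5·h[0] + 1/5·h[1] + 1/5·h[2] + 1/5·h[3]
  h[1] = 1 + 1/10·h[0] + 1/10·h[1] + 3/10·h[2] + 1/5·h[3]
  h[2] = 1 + 1/10·h[0] + 1/10·h[1] + 1/10·h[2] + 3/5·h[3]
  h[3] = 1 + 1/5·h[0] + 1/5·h[1] + 3/10·h[2] + 1/10·h[3]
Solving the 4×4 linear system over states ≠ 4 gives exactly h = [649/126, 298/63, 715/126, 655/126, 0] (h[4] = 0 is the target).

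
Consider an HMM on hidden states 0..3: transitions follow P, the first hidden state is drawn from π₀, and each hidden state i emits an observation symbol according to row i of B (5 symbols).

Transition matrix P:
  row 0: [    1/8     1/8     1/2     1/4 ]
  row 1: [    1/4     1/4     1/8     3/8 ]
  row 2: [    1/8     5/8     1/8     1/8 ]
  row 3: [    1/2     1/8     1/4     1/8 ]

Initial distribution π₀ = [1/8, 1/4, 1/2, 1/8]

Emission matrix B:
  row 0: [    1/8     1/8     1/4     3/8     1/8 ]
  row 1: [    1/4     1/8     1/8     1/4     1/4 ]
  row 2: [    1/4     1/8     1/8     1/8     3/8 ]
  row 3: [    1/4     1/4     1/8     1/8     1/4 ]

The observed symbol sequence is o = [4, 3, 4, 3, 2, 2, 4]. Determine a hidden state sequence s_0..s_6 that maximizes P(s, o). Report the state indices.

t=0: δ = [1.562e-02, 6.250e-02, 1.875e-01, 3.125e-02]  (obs o_0=4)
t=1: δ = [8.789e-03, 2.930e-02, 2.930e-03, 2.930e-03]  ψ = [2, 2, 2, 1]  (obs o_1=3)
t=2: δ = [9.155e-04, 1.831e-03, 1.648e-03, 2.747e-03]  ψ = [1, 1, 0, 1]  (obs o_2=4)
t=3: δ = [5.150e-04, 2.575e-04, 8.583e-05, 8.583e-05]  ψ = [3, 2, 3, 1]  (obs o_3=3)
t=4: δ = [1.609e-05, 8.047e-06, 3.219e-05, 1.609e-05]  ψ = [0, 0, 0, 0]  (obs o_4=2)
t=5: δ = [2.012e-06, 2.515e-06, 1.006e-06, 5.029e-07]  ψ = [3, 2, 0, 0]  (obs o_5=2)
t=6: δ = [7.858e-08, 1.572e-07, 3.772e-07, 2.357e-07]  ψ = [1, 1, 0, 1]  (obs o_6=4)
backtrack: best end state = 2; path = [2, 1, 3, 0, 3, 0, 2]

path = [2, 1, 3, 0, 3, 0, 2]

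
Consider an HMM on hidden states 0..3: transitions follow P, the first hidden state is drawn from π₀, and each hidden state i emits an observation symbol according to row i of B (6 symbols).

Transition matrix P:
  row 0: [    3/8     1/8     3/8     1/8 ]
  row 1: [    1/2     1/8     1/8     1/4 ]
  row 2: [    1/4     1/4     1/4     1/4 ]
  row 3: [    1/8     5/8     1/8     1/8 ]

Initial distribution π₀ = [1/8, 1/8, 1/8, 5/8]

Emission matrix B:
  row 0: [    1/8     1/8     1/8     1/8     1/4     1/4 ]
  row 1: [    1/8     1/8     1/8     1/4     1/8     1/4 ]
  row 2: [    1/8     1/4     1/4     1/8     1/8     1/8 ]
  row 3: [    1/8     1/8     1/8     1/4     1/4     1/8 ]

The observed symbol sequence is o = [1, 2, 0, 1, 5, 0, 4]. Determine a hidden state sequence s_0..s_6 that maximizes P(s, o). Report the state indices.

path = [3, 1, 0, 2, 1, 0, 0]

t=0: δ = [1.562e-02, 1.562e-02, 3.125e-02, 7.812e-02]  (obs o_0=1)
t=1: δ = [1.221e-03, 6.104e-03, 2.441e-03, 1.221e-03]  ψ = [3, 3, 3, 3]  (obs o_1=2)
t=2: δ = [3.815e-04, 9.537e-05, 9.537e-05, 1.907e-04]  ψ = [1, 1, 1, 1]  (obs o_2=0)
t=3: δ = [1.788e-05, 1.490e-05, 3.576e-05, 5.960e-06]  ψ = [0, 3, 0, 0]  (obs o_3=1)
t=4: δ = [2.235e-06, 2.235e-06, 1.118e-06, 1.118e-06]  ψ = [2, 2, 2, 2]  (obs o_4=5)
t=5: δ = [1.397e-07, 8.731e-08, 1.048e-07, 6.985e-08]  ψ = [1, 3, 0, 1]  (obs o_5=0)
t=6: δ = [1.310e-08, 5.457e-09, 6.548e-09, 6.548e-09]  ψ = [0, 3, 0, 2]  (obs o_6=4)
backtrack: best end state = 0; path = [3, 1, 0, 2, 1, 0, 0]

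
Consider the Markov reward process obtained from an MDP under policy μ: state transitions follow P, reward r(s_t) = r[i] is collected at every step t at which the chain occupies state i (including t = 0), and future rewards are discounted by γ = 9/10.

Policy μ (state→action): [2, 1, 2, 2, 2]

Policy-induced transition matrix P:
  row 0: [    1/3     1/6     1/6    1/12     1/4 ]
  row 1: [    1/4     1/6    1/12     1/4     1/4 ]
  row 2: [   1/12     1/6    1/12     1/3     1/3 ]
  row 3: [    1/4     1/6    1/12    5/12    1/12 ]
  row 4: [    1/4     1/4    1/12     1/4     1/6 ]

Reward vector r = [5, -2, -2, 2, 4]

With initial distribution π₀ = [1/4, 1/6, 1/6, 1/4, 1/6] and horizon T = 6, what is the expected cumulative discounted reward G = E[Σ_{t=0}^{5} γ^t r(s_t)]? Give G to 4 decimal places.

t=0: π = [0.2500, 0.1667, 0.1667, 0.2500, 0.1667], E[r] = 1.7500, γ^t·E[r] = 1.750000, running G = 1.750000
t=1: π = [0.2431, 0.1806, 0.1042, 0.2639, 0.2083], E[r] = 2.0069, γ^t·E[r] = 1.806250, running G = 3.556250
t=2: π = [0.2529, 0.1840, 0.1036, 0.2622, 0.1973], E[r] = 2.0029, γ^t·E[r] = 1.622344, running G = 5.178594
t=3: π = [0.2538, 0.1831, 0.1044, 0.2602, 0.1985], E[r] = 2.0083, γ^t·E[r] = 1.464082, running G = 6.642676
t=4: π = [0.2537, 0.1832, 0.1045, 0.2598, 0.1988], E[r] = 2.0081, γ^t·E[r] = 1.317497, running G = 7.960173
t=5: π = [0.2537, 0.1832, 0.1045, 0.2597, 0.1988], E[r] = 2.0080, γ^t·E[r] = 1.185728, running G = 9.145901

G = 9.1459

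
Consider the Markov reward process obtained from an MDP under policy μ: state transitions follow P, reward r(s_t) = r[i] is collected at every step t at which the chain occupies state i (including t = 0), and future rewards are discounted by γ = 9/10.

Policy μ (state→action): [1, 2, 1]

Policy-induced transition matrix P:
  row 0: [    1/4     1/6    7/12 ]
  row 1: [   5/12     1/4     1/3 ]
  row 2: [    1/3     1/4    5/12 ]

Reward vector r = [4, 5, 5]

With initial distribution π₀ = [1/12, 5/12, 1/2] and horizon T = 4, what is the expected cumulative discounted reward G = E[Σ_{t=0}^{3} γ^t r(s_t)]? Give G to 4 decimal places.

t=0: π = [0.0833, 0.4167, 0.5000], E[r] = 4.9167, γ^t·E[r] = 4.916667, running G = 4.916667
t=1: π = [0.3611, 0.2431, 0.3958], E[r] = 4.6389, γ^t·E[r] = 4.175000, running G = 9.091667
t=2: π = [0.3235, 0.2199, 0.4566], E[r] = 4.6765, γ^t·E[r] = 3.787969, running G = 12.879635
t=3: π = [0.3247, 0.2230, 0.4523], E[r] = 4.6753, γ^t·E[r] = 3.408293, running G = 16.287928

G = 16.2879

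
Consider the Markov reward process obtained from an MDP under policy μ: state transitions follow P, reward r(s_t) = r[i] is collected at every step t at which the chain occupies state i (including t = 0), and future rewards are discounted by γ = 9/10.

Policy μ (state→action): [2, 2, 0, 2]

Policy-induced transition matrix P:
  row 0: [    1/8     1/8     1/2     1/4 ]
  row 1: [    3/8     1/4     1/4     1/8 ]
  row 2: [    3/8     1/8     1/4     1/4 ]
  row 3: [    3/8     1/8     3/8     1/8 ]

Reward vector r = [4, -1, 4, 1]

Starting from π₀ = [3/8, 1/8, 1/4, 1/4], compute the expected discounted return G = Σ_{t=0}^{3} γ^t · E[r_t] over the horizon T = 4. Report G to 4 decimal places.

t=0: π = [0.3750, 0.1250, 0.2500, 0.2500], E[r] = 2.6250, γ^t·E[r] = 2.625000, running G = 2.625000
t=1: π = [0.2813, 0.1406, 0.3750, 0.2031], E[r] = 2.6875, γ^t·E[r] = 2.418750, running G = 5.043750
t=2: π = [0.3047, 0.1426, 0.3457, 0.2070], E[r] = 2.6660, γ^t·E[r] = 2.159473, running G = 7.203223
t=3: π = [0.2988, 0.1428, 0.3521, 0.2063], E[r] = 2.6670, γ^t·E[r] = 1.944237, running G = 9.147460

G = 9.1475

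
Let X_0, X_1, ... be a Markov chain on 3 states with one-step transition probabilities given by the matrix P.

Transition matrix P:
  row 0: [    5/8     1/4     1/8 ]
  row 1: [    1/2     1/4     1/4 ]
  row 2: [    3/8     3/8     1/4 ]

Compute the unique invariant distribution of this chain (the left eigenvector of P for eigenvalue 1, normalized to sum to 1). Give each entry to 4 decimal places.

π = [0.5455, 0.2727, 0.1818]

Balance equations π_j = Σ_i π_i·P[i][j]:
  π_0 = 5/8·π_0 + 1/2·π_1 + 3/8·π_2
  π_1 = 1/4·π_0 + 1/4·π_1 + 3/8·π_2
  normalize: π_0 + π_1 + π_2 = 1
Solving the linear system gives exactly π = [6/11, 3/11, 2/11].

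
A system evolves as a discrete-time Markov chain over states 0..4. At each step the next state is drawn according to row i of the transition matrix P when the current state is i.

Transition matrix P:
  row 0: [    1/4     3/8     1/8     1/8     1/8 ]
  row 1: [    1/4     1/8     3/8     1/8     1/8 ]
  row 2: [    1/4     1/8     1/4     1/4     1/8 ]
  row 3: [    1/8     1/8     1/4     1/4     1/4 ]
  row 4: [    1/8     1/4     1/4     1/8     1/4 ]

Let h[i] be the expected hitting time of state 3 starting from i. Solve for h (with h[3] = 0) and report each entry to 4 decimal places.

h = [6.4953, 6.3197, 5.6176, 0.0000, 6.3950]

First-step conditioning: h[3] = 0; for i ≠ 3, h[i] = 1 + Σ_k P[i][k]·h[k].
  h[0] = 1 + 1/4·h[0] + 3/8·h[1] + 1/8·h[2] + 1/8·h[4]
  h[1] = 1 + 1/4·h[0] + 1/8·h[1] + 3/8·h[2] + 1/8·h[4]
  h[2] = 1 + 1/4·h[0] + 1/8·h[1] + 1/4·h[2] + 1/8·h[4]
  h[4] = 1 + 1/8·h[0] + 1/4·h[1] + 1/4·h[2] + 1/4·h[4]
Solving the 4×4 linear system over states ≠ 3 gives exactly h = [2072/319, 2016/319, 1792/319, 0, 2040/319] (h[3] = 0 is the target).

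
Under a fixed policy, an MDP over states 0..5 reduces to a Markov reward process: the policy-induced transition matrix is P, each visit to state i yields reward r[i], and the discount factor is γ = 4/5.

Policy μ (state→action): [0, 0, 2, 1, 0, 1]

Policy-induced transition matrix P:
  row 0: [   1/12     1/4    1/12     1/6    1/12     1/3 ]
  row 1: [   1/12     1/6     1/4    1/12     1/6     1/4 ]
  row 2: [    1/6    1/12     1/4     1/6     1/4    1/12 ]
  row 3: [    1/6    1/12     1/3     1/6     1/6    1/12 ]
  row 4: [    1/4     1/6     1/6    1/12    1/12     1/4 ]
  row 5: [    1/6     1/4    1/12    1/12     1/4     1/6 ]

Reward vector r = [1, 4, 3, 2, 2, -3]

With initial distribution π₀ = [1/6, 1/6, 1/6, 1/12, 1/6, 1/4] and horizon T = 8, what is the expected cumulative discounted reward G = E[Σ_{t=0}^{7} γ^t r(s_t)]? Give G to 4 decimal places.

G = 5.4800

t=0: π = [0.1667, 0.1667, 0.1667, 0.0833, 0.1667, 0.2500], E[r] = 1.0833, γ^t·E[r] = 1.083333, running G = 1.083333
t=1: π = [0.1528, 0.1806, 0.1736, 0.1181, 0.1736, 0.2014], E[r] = 1.3750, γ^t·E[r] = 1.100000, running G = 2.183333
t=2: π = [0.1534, 0.1719, 0.1863, 0.1204, 0.1707, 0.1973], E[r] = 1.3900, γ^t·E[r] = 0.889630, running G = 3.072963
t=3: π = [0.1538, 0.1703, 0.1874, 0.1217, 0.1716, 0.1952], E[r] = 1.3981, γ^t·E[r] = 0.715852, running G = 3.788815
t=4: π = [0.1540, 0.1700, 0.1877, 0.1219, 0.1714, 0.1950], E[r] = 1.3985, γ^t·E[r] = 0.572821, running G = 4.361636
t=5: π = [0.1540, 0.1700, 0.1877, 0.1220, 0.1714, 0.1950], E[r] = 1.3987, γ^t·E[r] = 0.458342, running G = 4.819978
t=6: π = [0.1540, 0.1699, 0.1877, 0.1220, 0.1714, 0.1950], E[r] = 1.3988, γ^t·E[r] = 0.366684, running G = 5.186662
t=7: π = [0.1540, 0.1699, 0.1877, 0.1220, 0.1714, 0.1950], E[r] = 1.3988, γ^t·E[r] = 0.293349, running G = 5.480010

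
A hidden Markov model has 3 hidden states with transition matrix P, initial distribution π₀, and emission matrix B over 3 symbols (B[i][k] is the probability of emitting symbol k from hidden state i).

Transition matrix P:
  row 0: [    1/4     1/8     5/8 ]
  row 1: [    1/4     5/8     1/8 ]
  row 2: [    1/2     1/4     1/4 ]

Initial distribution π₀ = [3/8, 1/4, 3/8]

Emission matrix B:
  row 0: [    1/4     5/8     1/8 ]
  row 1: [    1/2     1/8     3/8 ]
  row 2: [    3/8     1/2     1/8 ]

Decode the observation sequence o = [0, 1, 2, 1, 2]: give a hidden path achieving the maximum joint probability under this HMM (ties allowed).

t=0: δ = [9.375e-02, 1.250e-01, 1.406e-01]  (obs o_0=0)
t=1: δ = [4.395e-02, 9.766e-03, 2.930e-02]  ψ = [2, 1, 0]  (obs o_1=1)
t=2: δ = [1.831e-03, 2.747e-03, 3.433e-03]  ψ = [2, 2, 0]  (obs o_2=2)
t=3: δ = [1.073e-03, 2.146e-04, 5.722e-04]  ψ = [2, 1, 0]  (obs o_3=1)
t=4: δ = [3.576e-05, 5.364e-05, 8.382e-05]  ψ = [2, 2, 0]  (obs o_4=2)
backtrack: best end state = 2; path = [2, 0, 2, 0, 2]

path = [2, 0, 2, 0, 2]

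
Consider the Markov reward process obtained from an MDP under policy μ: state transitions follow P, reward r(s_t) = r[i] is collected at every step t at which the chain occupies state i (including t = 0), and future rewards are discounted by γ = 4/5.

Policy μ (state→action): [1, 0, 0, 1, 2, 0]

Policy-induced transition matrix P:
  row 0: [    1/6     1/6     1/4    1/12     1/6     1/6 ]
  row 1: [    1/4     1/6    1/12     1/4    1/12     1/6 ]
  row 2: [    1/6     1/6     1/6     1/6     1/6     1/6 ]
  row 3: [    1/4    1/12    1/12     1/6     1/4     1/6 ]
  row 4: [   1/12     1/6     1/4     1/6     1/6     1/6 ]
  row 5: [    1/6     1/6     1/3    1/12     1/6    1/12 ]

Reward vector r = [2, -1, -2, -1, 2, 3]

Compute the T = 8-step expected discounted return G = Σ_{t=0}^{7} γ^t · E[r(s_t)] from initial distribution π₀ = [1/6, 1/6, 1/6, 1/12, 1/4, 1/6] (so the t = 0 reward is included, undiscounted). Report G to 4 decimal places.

t=0: π = [0.1667, 0.1667, 0.1667, 0.0833, 0.2500, 0.1667], E[r] = 0.7500, γ^t·E[r] = 0.750000, running G = 0.750000
t=1: π = [0.1667, 0.1597, 0.2083, 0.1528, 0.1597, 0.1528], E[r] = 0.3819, γ^t·E[r] = 0.305556, running G = 1.055556
t=2: π = [0.1794, 0.1539, 0.1933, 0.1534, 0.1661, 0.1539], E[r] = 0.4589, γ^t·E[r] = 0.293704, running G = 1.349259
t=3: π = [0.1784, 0.1539, 0.1955, 0.1517, 0.1666, 0.1538], E[r] = 0.4550, γ^t·E[r] = 0.232963, running G = 1.582222
t=4: π = [0.1782, 0.1540, 0.1956, 0.1518, 0.1665, 0.1538], E[r] = 0.4540, γ^t·E[r] = 0.185957, running G = 1.768179
t=5: π = [0.1783, 0.1540, 0.1956, 0.1518, 0.1665, 0.1538], E[r] = 0.4541, γ^t·E[r] = 0.148804, running G = 1.916983
t=6: π = [0.1783, 0.1540, 0.1956, 0.1518, 0.1665, 0.1538], E[r] = 0.4541, γ^t·E[r] = 0.119047, running G = 2.036030
t=7: π = [0.1783, 0.1540, 0.1956, 0.1518, 0.1665, 0.1538], E[r] = 0.4541, γ^t·E[r] = 0.095237, running G = 2.131267

G = 2.1313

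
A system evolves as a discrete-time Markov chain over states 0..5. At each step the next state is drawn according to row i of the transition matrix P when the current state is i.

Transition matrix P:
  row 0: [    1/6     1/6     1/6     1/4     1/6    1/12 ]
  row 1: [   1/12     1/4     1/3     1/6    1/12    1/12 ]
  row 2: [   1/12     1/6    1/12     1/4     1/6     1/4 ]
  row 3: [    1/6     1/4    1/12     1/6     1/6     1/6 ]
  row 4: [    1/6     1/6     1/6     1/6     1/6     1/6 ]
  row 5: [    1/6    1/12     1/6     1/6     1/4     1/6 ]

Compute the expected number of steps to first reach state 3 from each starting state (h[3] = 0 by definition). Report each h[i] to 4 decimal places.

h = [4.7466, 5.1510, 4.8134, 0.0000, 5.1783, 5.1806]

First-step conditioning: h[3] = 0; for i ≠ 3, h[i] = 1 + Σ_k P[i][k]·h[k].
  h[0] = 1 + 1/6·h[0] + 1/6·h[1] + 1/6·h[2] + 1/6·h[4] + 1/12·h[5]
  h[1] = 1 + 1/12·h[0] + 1/4·h[1] + 1/3·h[2] + 1/12·h[4] + 1/12·h[5]
  h[2] = 1 + 1/12·h[0] + 1/6·h[1] + 1/12·h[2] + 1/6·h[4] + 1/4·h[5]
  h[4] = 1 + 1/6·h[0] + 1/6·h[1] + 1/6·h[2] + 1/6·h[4] + 1/6·h[5]
  h[5] = 1 + 1/6·h[0] + 1/12·h[1] + 1/6·h[2] + 1/4·h[4] + 1/6·h[5]
Solving the 5×5 linear system over states ≠ 3 gives exactly h = [3128/659, 6789/1318, 3172/659, 0, 6825/1318, 3414/659] (h[3] = 0 is the target).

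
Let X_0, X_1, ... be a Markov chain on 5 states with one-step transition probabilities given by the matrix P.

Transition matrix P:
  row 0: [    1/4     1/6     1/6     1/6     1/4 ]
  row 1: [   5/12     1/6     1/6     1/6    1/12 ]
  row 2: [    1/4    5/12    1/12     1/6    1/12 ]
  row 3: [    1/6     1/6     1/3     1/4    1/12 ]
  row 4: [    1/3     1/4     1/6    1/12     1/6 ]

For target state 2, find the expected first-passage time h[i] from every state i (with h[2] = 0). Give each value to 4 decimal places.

First-step conditioning: h[2] = 0; for i ≠ 2, h[i] = 1 + Σ_k P[i][k]·h[k].
  h[0] = 1 + 1/4·h[0] + 1/6·h[1] + 1/6·h[3] + 1/4·h[4]
  h[1] = 1 + 5/12·h[0] + 1/6·h[1] + 1/6·h[3] + 1/12·h[4]
  h[3] = 1 + 1/6·h[0] + 1/6·h[1] + 1/4·h[3] + 1/12·h[4]
  h[4] = 1 + 1/3·h[0] + 1/4·h[1] + 1/12·h[3] + 1/6·h[4]
Solving the 4×4 linear system over states ≠ 2 gives exactly h = [1714/333, 190/37, 0, 466/111, 1738/333] (h[2] = 0 is the target).

h = [5.1471, 5.1351, 0.0000, 4.1982, 5.2192]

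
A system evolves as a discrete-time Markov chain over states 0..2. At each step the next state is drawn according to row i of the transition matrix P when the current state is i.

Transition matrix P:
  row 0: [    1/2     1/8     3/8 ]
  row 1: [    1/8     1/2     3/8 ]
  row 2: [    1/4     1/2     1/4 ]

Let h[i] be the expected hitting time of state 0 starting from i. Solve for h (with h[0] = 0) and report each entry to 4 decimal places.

h = [0.0000, 6.0000, 5.3333]

First-step conditioning: h[0] = 0; for i ≠ 0, h[i] = 1 + Σ_k P[i][k]·h[k].
  h[1] = 1 + 1/2·h[1] + 3/8·h[2]
  h[2] = 1 + 1/2·h[1] + 1/4·h[2]
Solving the 2×2 linear system over states ≠ 0 gives exactly h = [0, 6, 16/3] (h[0] = 0 is the target).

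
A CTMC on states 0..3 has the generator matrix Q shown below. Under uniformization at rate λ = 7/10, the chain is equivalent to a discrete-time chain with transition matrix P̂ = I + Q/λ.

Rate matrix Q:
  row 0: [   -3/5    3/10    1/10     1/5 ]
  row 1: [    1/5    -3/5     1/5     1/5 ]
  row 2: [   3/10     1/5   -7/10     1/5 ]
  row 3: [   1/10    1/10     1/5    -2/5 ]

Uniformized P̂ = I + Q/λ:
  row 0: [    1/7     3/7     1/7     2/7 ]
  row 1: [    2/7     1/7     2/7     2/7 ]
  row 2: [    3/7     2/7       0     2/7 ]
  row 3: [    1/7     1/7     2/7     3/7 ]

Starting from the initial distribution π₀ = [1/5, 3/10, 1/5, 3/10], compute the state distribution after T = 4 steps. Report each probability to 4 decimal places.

t=0: π = [0.2000, 0.3000, 0.2000, 0.3000]
t=1: π = [0.2429, 0.2286, 0.2000, 0.3286]
t=2: π = [0.2327, 0.2408, 0.1939, 0.3327]
t=3: π = [0.2327, 0.2370, 0.1971, 0.3332]
t=4: π = [0.2330, 0.2375, 0.1962, 0.3333]

π = [0.2330, 0.2375, 0.1962, 0.3333]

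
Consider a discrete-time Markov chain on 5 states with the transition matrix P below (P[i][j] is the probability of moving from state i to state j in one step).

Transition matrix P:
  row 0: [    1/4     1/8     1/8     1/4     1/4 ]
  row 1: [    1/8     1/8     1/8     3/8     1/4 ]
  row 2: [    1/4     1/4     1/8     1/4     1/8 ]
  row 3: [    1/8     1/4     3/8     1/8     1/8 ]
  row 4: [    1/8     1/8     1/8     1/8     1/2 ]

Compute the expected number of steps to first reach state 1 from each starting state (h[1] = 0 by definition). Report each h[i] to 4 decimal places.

h = [5.8611, 0.0000, 5.1111, 5.0278, 6.0000]

First-step conditioning: h[1] = 0; for i ≠ 1, h[i] = 1 + Σ_k P[i][k]·h[k].
  h[0] = 1 + 1/4·h[0] + 1/8·h[2] + 1/4·h[3] + 1/4·h[4]
  h[2] = 1 + 1/4·h[0] + 1/8·h[2] + 1/4·h[3] + 1/8·h[4]
  h[3] = 1 + 1/8·h[0] + 3/8·h[2] + 1/8·h[3] + 1/8·h[4]
  h[4] = 1 + 1/8·h[0] + 1/8·h[2] + 1/8·h[3] + 1/2·h[4]
Solving the 4×4 linear system over states ≠ 1 gives exactly h = [211/36, 0, 46/9, 181/36, 6] (h[1] = 0 is the target).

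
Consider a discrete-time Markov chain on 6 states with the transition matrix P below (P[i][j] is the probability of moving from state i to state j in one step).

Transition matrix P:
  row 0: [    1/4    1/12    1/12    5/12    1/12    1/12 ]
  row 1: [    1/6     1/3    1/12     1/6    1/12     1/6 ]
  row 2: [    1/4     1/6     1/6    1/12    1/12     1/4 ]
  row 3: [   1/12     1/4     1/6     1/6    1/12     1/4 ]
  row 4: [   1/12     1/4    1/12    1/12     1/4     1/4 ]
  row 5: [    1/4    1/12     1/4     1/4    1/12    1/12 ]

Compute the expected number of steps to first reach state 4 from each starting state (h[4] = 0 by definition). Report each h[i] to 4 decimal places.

First-step conditioning: h[4] = 0; for i ≠ 4, h[i] = 1 + Σ_k P[i][k]·h[k].
  h[0] = 1 + 1/4·h[0] + 1/12·h[1] + 1/12·h[2] + 5/12·h[3] + 1/12·h[5]
  h[1] = 1 + 1/6·h[0] + 1/3·h[1] + 1/12·h[2] + 1/6·h[3] + 1/6·h[5]
  h[2] = 1 + 1/4·h[0] + 1/6·h[1] + 1/6·h[2] + 1/12·h[3] + 1/4·h[5]
  h[3] = 1 + 1/12·h[0] + 1/4·h[1] + 1/6·h[2] + 1/6·h[3] + 1/4·h[5]
  h[5] = 1 + 1/4·h[0] + 1/12·h[1] + 1/4·h[2] + 1/4·h[3] + 1/12·h[5]
Solving the 5×5 linear system over states ≠ 4 gives exactly h = [12, 12, 12, 12, 0, 12] (h[4] = 0 is the target).

h = [12.0000, 12.0000, 12.0000, 12.0000, 0.0000, 12.0000]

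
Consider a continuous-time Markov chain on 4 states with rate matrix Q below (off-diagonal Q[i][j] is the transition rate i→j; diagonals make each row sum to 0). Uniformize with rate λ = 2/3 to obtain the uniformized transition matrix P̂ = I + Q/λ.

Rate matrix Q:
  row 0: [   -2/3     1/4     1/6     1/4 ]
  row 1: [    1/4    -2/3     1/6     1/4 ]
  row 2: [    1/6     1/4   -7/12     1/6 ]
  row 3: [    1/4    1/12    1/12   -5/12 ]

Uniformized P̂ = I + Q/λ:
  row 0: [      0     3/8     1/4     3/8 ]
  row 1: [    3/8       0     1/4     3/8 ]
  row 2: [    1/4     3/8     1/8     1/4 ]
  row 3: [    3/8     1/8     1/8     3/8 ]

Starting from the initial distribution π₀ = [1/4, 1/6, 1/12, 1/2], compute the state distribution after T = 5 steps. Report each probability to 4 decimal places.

t=0: π = [0.2500, 0.1667, 0.0833, 0.5000]
t=1: π = [0.2708, 0.1875, 0.1771, 0.3646]
t=2: π = [0.2513, 0.2135, 0.1823, 0.3529]
t=3: π = [0.2580, 0.2067, 0.1831, 0.3522]
t=4: π = [0.2554, 0.2094, 0.1831, 0.3521]
t=5: π = [0.2564, 0.2084, 0.1831, 0.3521]

π = [0.2564, 0.2084, 0.1831, 0.3521]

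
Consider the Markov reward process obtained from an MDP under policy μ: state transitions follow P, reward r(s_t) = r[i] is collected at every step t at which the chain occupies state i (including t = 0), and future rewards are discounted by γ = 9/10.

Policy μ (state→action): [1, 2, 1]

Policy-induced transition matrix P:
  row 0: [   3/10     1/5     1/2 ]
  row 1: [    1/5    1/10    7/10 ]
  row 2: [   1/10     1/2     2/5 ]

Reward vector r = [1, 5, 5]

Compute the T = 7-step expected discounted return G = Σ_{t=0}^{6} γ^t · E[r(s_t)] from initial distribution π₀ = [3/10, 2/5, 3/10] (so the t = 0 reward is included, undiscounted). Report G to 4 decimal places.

t=0: π = [0.3000, 0.4000, 0.3000], E[r] = 3.8000, γ^t·E[r] = 3.800000, running G = 3.800000
t=1: π = [0.2000, 0.2500, 0.5500], E[r] = 4.2000, γ^t·E[r] = 3.780000, running G = 7.580000
t=2: π = [0.1650, 0.3400, 0.4950], E[r] = 4.3400, γ^t·E[r] = 3.515400, running G = 11.095400
t=3: π = [0.1670, 0.3145, 0.5185], E[r] = 4.3320, γ^t·E[r] = 3.158028, running G = 14.253428
t=4: π = [0.1649, 0.3241, 0.5111], E[r] = 4.3406, γ^t·E[r] = 2.847868, running G = 17.101296
t=5: π = [0.1654, 0.3209, 0.5137], E[r] = 4.3385, γ^t·E[r] = 2.561829, running G = 19.663125
t=6: π = [0.1652, 0.3220, 0.5128], E[r] = 4.3393, γ^t·E[r] = 2.306100, running G = 21.969225

G = 21.9692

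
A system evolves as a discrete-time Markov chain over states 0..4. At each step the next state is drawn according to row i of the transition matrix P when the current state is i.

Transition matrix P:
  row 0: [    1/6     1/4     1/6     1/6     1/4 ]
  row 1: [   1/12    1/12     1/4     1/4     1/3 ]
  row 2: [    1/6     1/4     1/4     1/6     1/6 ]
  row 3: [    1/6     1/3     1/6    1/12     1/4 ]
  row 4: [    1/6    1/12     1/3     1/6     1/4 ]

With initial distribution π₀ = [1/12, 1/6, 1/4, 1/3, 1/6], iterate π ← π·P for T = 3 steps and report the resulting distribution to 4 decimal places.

π = [0.1512, 0.1919, 0.2441, 0.1677, 0.2450]

t=0: π = [0.0833, 0.1667, 0.2500, 0.3333, 0.1667]
t=1: π = [0.1528, 0.2222, 0.2292, 0.1528, 0.2431]
t=2: π = [0.1481, 0.1852, 0.2448, 0.1725, 0.2494]
t=3: π = [0.1512, 0.1919, 0.2441, 0.1677, 0.2450]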